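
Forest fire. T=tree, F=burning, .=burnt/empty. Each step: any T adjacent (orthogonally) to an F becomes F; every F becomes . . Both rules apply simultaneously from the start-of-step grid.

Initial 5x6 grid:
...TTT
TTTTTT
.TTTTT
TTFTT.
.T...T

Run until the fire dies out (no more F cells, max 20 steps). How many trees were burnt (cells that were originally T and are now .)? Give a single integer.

Answer: 19

Derivation:
Step 1: +3 fires, +1 burnt (F count now 3)
Step 2: +6 fires, +3 burnt (F count now 6)
Step 3: +3 fires, +6 burnt (F count now 3)
Step 4: +4 fires, +3 burnt (F count now 4)
Step 5: +2 fires, +4 burnt (F count now 2)
Step 6: +1 fires, +2 burnt (F count now 1)
Step 7: +0 fires, +1 burnt (F count now 0)
Fire out after step 7
Initially T: 20, now '.': 29
Total burnt (originally-T cells now '.'): 19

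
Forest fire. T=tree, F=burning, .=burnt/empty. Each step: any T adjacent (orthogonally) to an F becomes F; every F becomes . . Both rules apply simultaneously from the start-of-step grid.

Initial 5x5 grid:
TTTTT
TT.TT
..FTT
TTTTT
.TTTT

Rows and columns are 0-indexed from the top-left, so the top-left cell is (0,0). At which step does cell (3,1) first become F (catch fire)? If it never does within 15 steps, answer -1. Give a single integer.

Step 1: cell (3,1)='T' (+2 fires, +1 burnt)
Step 2: cell (3,1)='F' (+5 fires, +2 burnt)
  -> target ignites at step 2
Step 3: cell (3,1)='.' (+6 fires, +5 burnt)
Step 4: cell (3,1)='.' (+3 fires, +6 burnt)
Step 5: cell (3,1)='.' (+1 fires, +3 burnt)
Step 6: cell (3,1)='.' (+2 fires, +1 burnt)
Step 7: cell (3,1)='.' (+1 fires, +2 burnt)
Step 8: cell (3,1)='.' (+0 fires, +1 burnt)
  fire out at step 8

2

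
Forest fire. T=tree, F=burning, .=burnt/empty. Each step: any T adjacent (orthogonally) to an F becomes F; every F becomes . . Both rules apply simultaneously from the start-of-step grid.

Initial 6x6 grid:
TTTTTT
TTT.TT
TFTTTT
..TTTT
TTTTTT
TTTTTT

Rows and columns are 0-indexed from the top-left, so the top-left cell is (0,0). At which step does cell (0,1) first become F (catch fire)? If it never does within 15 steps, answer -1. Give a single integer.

Step 1: cell (0,1)='T' (+3 fires, +1 burnt)
Step 2: cell (0,1)='F' (+5 fires, +3 burnt)
  -> target ignites at step 2
Step 3: cell (0,1)='.' (+5 fires, +5 burnt)
Step 4: cell (0,1)='.' (+7 fires, +5 burnt)
Step 5: cell (0,1)='.' (+7 fires, +7 burnt)
Step 6: cell (0,1)='.' (+4 fires, +7 burnt)
Step 7: cell (0,1)='.' (+1 fires, +4 burnt)
Step 8: cell (0,1)='.' (+0 fires, +1 burnt)
  fire out at step 8

2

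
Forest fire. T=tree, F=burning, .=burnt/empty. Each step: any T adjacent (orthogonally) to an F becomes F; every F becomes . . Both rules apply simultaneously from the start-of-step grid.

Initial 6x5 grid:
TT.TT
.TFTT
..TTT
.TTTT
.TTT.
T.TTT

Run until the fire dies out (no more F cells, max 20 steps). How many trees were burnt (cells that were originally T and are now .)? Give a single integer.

Answer: 20

Derivation:
Step 1: +3 fires, +1 burnt (F count now 3)
Step 2: +5 fires, +3 burnt (F count now 5)
Step 3: +6 fires, +5 burnt (F count now 6)
Step 4: +4 fires, +6 burnt (F count now 4)
Step 5: +1 fires, +4 burnt (F count now 1)
Step 6: +1 fires, +1 burnt (F count now 1)
Step 7: +0 fires, +1 burnt (F count now 0)
Fire out after step 7
Initially T: 21, now '.': 29
Total burnt (originally-T cells now '.'): 20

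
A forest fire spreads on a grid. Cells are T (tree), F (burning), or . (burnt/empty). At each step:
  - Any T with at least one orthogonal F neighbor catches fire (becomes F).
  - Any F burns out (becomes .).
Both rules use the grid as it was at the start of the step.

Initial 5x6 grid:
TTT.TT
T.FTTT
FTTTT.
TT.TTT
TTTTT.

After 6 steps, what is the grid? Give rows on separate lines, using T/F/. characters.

Step 1: 6 trees catch fire, 2 burn out
  TTF.TT
  F..FTT
  .FFTT.
  FT.TTT
  TTTTT.
Step 2: 6 trees catch fire, 6 burn out
  FF..TT
  ....FT
  ...FT.
  .F.TTT
  FTTTT.
Step 3: 5 trees catch fire, 6 burn out
  ....FT
  .....F
  ....F.
  ...FTT
  .FTTT.
Step 4: 4 trees catch fire, 5 burn out
  .....F
  ......
  ......
  ....FT
  ..FFT.
Step 5: 2 trees catch fire, 4 burn out
  ......
  ......
  ......
  .....F
  ....F.
Step 6: 0 trees catch fire, 2 burn out
  ......
  ......
  ......
  ......
  ......

......
......
......
......
......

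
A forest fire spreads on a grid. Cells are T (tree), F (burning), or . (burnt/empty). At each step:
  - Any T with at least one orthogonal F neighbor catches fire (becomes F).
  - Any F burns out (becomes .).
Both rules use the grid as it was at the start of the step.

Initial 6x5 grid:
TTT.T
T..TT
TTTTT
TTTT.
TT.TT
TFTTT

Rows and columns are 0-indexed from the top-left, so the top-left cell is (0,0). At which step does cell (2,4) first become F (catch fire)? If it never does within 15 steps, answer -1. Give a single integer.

Step 1: cell (2,4)='T' (+3 fires, +1 burnt)
Step 2: cell (2,4)='T' (+3 fires, +3 burnt)
Step 3: cell (2,4)='T' (+5 fires, +3 burnt)
Step 4: cell (2,4)='T' (+4 fires, +5 burnt)
Step 5: cell (2,4)='T' (+2 fires, +4 burnt)
Step 6: cell (2,4)='F' (+3 fires, +2 burnt)
  -> target ignites at step 6
Step 7: cell (2,4)='.' (+2 fires, +3 burnt)
Step 8: cell (2,4)='.' (+2 fires, +2 burnt)
Step 9: cell (2,4)='.' (+0 fires, +2 burnt)
  fire out at step 9

6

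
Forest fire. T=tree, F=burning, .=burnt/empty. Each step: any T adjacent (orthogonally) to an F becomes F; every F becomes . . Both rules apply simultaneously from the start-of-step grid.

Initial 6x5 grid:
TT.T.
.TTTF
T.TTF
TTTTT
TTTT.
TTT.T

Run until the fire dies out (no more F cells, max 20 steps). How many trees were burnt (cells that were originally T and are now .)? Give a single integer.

Answer: 21

Derivation:
Step 1: +3 fires, +2 burnt (F count now 3)
Step 2: +4 fires, +3 burnt (F count now 4)
Step 3: +3 fires, +4 burnt (F count now 3)
Step 4: +3 fires, +3 burnt (F count now 3)
Step 5: +4 fires, +3 burnt (F count now 4)
Step 6: +3 fires, +4 burnt (F count now 3)
Step 7: +1 fires, +3 burnt (F count now 1)
Step 8: +0 fires, +1 burnt (F count now 0)
Fire out after step 8
Initially T: 22, now '.': 29
Total burnt (originally-T cells now '.'): 21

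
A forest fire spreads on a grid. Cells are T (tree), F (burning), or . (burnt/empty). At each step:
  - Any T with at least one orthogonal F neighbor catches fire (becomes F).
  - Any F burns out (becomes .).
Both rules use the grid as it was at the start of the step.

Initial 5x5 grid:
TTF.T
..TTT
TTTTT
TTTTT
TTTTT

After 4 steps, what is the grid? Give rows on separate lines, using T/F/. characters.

Step 1: 2 trees catch fire, 1 burn out
  TF..T
  ..FTT
  TTTTT
  TTTTT
  TTTTT
Step 2: 3 trees catch fire, 2 burn out
  F...T
  ...FT
  TTFTT
  TTTTT
  TTTTT
Step 3: 4 trees catch fire, 3 burn out
  ....T
  ....F
  TF.FT
  TTFTT
  TTTTT
Step 4: 6 trees catch fire, 4 burn out
  ....F
  .....
  F...F
  TF.FT
  TTFTT

....F
.....
F...F
TF.FT
TTFTT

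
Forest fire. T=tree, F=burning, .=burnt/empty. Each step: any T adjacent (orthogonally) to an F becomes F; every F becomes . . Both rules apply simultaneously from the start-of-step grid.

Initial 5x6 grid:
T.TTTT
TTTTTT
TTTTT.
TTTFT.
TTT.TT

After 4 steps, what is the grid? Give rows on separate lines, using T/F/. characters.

Step 1: 3 trees catch fire, 1 burn out
  T.TTTT
  TTTTTT
  TTTFT.
  TTF.F.
  TTT.TT
Step 2: 6 trees catch fire, 3 burn out
  T.TTTT
  TTTFTT
  TTF.F.
  TF....
  TTF.FT
Step 3: 7 trees catch fire, 6 burn out
  T.TFTT
  TTF.FT
  TF....
  F.....
  TF...F
Step 4: 6 trees catch fire, 7 burn out
  T.F.FT
  TF...F
  F.....
  ......
  F.....

T.F.FT
TF...F
F.....
......
F.....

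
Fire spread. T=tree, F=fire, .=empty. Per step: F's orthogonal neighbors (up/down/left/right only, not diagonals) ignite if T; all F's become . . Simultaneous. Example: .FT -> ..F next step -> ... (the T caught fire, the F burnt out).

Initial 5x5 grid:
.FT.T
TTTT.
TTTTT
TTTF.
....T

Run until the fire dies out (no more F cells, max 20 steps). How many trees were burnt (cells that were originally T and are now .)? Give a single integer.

Answer: 13

Derivation:
Step 1: +4 fires, +2 burnt (F count now 4)
Step 2: +7 fires, +4 burnt (F count now 7)
Step 3: +2 fires, +7 burnt (F count now 2)
Step 4: +0 fires, +2 burnt (F count now 0)
Fire out after step 4
Initially T: 15, now '.': 23
Total burnt (originally-T cells now '.'): 13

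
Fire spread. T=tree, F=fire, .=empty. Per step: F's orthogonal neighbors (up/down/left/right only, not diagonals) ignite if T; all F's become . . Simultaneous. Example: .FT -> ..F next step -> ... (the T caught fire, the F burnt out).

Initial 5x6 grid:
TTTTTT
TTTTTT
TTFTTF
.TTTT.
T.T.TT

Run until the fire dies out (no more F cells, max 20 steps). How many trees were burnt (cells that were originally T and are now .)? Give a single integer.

Answer: 23

Derivation:
Step 1: +6 fires, +2 burnt (F count now 6)
Step 2: +10 fires, +6 burnt (F count now 10)
Step 3: +5 fires, +10 burnt (F count now 5)
Step 4: +2 fires, +5 burnt (F count now 2)
Step 5: +0 fires, +2 burnt (F count now 0)
Fire out after step 5
Initially T: 24, now '.': 29
Total burnt (originally-T cells now '.'): 23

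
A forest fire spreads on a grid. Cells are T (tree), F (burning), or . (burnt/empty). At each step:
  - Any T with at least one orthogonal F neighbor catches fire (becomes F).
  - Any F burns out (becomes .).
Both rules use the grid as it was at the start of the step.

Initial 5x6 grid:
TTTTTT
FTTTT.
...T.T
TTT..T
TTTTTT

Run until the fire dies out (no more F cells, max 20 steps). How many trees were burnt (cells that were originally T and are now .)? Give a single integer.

Step 1: +2 fires, +1 burnt (F count now 2)
Step 2: +2 fires, +2 burnt (F count now 2)
Step 3: +2 fires, +2 burnt (F count now 2)
Step 4: +3 fires, +2 burnt (F count now 3)
Step 5: +1 fires, +3 burnt (F count now 1)
Step 6: +1 fires, +1 burnt (F count now 1)
Step 7: +0 fires, +1 burnt (F count now 0)
Fire out after step 7
Initially T: 22, now '.': 19
Total burnt (originally-T cells now '.'): 11

Answer: 11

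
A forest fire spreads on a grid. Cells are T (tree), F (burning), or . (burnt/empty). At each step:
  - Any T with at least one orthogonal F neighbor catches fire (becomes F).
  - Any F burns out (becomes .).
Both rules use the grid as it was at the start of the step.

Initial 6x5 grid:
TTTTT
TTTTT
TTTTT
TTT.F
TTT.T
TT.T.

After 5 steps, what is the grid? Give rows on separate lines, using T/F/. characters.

Step 1: 2 trees catch fire, 1 burn out
  TTTTT
  TTTTT
  TTTTF
  TTT..
  TTT.F
  TT.T.
Step 2: 2 trees catch fire, 2 burn out
  TTTTT
  TTTTF
  TTTF.
  TTT..
  TTT..
  TT.T.
Step 3: 3 trees catch fire, 2 burn out
  TTTTF
  TTTF.
  TTF..
  TTT..
  TTT..
  TT.T.
Step 4: 4 trees catch fire, 3 burn out
  TTTF.
  TTF..
  TF...
  TTF..
  TTT..
  TT.T.
Step 5: 5 trees catch fire, 4 burn out
  TTF..
  TF...
  F....
  TF...
  TTF..
  TT.T.

TTF..
TF...
F....
TF...
TTF..
TT.T.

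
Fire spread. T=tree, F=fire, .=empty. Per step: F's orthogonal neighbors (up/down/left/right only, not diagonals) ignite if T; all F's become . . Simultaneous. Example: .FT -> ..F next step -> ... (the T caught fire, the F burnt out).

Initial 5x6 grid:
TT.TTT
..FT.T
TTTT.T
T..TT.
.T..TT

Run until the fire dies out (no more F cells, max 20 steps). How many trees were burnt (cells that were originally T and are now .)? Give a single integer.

Answer: 15

Derivation:
Step 1: +2 fires, +1 burnt (F count now 2)
Step 2: +3 fires, +2 burnt (F count now 3)
Step 3: +3 fires, +3 burnt (F count now 3)
Step 4: +3 fires, +3 burnt (F count now 3)
Step 5: +2 fires, +3 burnt (F count now 2)
Step 6: +2 fires, +2 burnt (F count now 2)
Step 7: +0 fires, +2 burnt (F count now 0)
Fire out after step 7
Initially T: 18, now '.': 27
Total burnt (originally-T cells now '.'): 15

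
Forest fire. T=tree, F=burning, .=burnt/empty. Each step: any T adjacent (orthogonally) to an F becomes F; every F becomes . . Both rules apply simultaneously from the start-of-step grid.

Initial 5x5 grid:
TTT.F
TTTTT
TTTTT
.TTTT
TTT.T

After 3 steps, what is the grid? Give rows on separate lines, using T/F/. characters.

Step 1: 1 trees catch fire, 1 burn out
  TTT..
  TTTTF
  TTTTT
  .TTTT
  TTT.T
Step 2: 2 trees catch fire, 1 burn out
  TTT..
  TTTF.
  TTTTF
  .TTTT
  TTT.T
Step 3: 3 trees catch fire, 2 burn out
  TTT..
  TTF..
  TTTF.
  .TTTF
  TTT.T

TTT..
TTF..
TTTF.
.TTTF
TTT.T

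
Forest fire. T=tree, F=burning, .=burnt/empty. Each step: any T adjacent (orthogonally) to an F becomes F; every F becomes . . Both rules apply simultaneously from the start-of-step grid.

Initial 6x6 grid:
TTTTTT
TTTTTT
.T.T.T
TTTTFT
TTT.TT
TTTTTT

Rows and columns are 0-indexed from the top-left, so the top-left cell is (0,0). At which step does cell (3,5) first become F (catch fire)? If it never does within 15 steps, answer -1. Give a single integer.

Step 1: cell (3,5)='F' (+3 fires, +1 burnt)
  -> target ignites at step 1
Step 2: cell (3,5)='.' (+5 fires, +3 burnt)
Step 3: cell (3,5)='.' (+6 fires, +5 burnt)
Step 4: cell (3,5)='.' (+8 fires, +6 burnt)
Step 5: cell (3,5)='.' (+5 fires, +8 burnt)
Step 6: cell (3,5)='.' (+3 fires, +5 burnt)
Step 7: cell (3,5)='.' (+1 fires, +3 burnt)
Step 8: cell (3,5)='.' (+0 fires, +1 burnt)
  fire out at step 8

1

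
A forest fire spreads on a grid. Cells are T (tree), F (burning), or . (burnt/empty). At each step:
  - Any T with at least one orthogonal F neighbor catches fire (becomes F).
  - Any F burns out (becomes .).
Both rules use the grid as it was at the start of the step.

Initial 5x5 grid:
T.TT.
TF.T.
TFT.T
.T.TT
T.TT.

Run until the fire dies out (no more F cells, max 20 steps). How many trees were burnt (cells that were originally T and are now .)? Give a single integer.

Answer: 5

Derivation:
Step 1: +4 fires, +2 burnt (F count now 4)
Step 2: +1 fires, +4 burnt (F count now 1)
Step 3: +0 fires, +1 burnt (F count now 0)
Fire out after step 3
Initially T: 14, now '.': 16
Total burnt (originally-T cells now '.'): 5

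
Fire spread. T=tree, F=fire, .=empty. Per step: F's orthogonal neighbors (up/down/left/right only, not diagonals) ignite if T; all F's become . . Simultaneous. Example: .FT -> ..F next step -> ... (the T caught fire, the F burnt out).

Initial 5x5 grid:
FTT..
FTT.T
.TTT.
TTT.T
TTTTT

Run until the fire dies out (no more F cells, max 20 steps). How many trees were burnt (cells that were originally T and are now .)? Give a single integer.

Step 1: +2 fires, +2 burnt (F count now 2)
Step 2: +3 fires, +2 burnt (F count now 3)
Step 3: +2 fires, +3 burnt (F count now 2)
Step 4: +4 fires, +2 burnt (F count now 4)
Step 5: +2 fires, +4 burnt (F count now 2)
Step 6: +1 fires, +2 burnt (F count now 1)
Step 7: +1 fires, +1 burnt (F count now 1)
Step 8: +1 fires, +1 burnt (F count now 1)
Step 9: +0 fires, +1 burnt (F count now 0)
Fire out after step 9
Initially T: 17, now '.': 24
Total burnt (originally-T cells now '.'): 16

Answer: 16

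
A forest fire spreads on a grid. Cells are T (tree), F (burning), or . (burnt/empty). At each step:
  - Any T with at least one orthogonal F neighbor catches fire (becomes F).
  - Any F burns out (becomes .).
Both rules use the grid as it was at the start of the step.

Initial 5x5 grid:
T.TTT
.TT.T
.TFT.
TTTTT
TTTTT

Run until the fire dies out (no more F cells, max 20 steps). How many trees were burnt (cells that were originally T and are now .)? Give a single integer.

Step 1: +4 fires, +1 burnt (F count now 4)
Step 2: +5 fires, +4 burnt (F count now 5)
Step 3: +5 fires, +5 burnt (F count now 5)
Step 4: +3 fires, +5 burnt (F count now 3)
Step 5: +1 fires, +3 burnt (F count now 1)
Step 6: +0 fires, +1 burnt (F count now 0)
Fire out after step 6
Initially T: 19, now '.': 24
Total burnt (originally-T cells now '.'): 18

Answer: 18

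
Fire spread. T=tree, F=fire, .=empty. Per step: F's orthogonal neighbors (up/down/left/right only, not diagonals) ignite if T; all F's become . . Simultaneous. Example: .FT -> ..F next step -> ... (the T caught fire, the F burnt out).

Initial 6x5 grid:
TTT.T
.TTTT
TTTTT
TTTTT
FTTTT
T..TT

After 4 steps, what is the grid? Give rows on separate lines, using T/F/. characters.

Step 1: 3 trees catch fire, 1 burn out
  TTT.T
  .TTTT
  TTTTT
  FTTTT
  .FTTT
  F..TT
Step 2: 3 trees catch fire, 3 burn out
  TTT.T
  .TTTT
  FTTTT
  .FTTT
  ..FTT
  ...TT
Step 3: 3 trees catch fire, 3 burn out
  TTT.T
  .TTTT
  .FTTT
  ..FTT
  ...FT
  ...TT
Step 4: 5 trees catch fire, 3 burn out
  TTT.T
  .FTTT
  ..FTT
  ...FT
  ....F
  ...FT

TTT.T
.FTTT
..FTT
...FT
....F
...FT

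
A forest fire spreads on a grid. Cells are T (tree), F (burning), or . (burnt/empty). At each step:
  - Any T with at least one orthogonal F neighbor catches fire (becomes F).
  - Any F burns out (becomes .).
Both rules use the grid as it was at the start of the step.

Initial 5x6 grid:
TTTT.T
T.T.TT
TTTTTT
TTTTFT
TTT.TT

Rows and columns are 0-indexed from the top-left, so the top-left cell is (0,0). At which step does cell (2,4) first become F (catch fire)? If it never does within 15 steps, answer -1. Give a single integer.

Step 1: cell (2,4)='F' (+4 fires, +1 burnt)
  -> target ignites at step 1
Step 2: cell (2,4)='.' (+5 fires, +4 burnt)
Step 3: cell (2,4)='.' (+4 fires, +5 burnt)
Step 4: cell (2,4)='.' (+5 fires, +4 burnt)
Step 5: cell (2,4)='.' (+3 fires, +5 burnt)
Step 6: cell (2,4)='.' (+3 fires, +3 burnt)
Step 7: cell (2,4)='.' (+1 fires, +3 burnt)
Step 8: cell (2,4)='.' (+0 fires, +1 burnt)
  fire out at step 8

1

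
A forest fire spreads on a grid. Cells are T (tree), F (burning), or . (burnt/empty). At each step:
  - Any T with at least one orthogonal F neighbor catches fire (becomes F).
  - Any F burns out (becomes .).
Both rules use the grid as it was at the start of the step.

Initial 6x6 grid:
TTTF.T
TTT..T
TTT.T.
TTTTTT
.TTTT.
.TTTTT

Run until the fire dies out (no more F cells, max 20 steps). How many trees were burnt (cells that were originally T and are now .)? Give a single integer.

Step 1: +1 fires, +1 burnt (F count now 1)
Step 2: +2 fires, +1 burnt (F count now 2)
Step 3: +3 fires, +2 burnt (F count now 3)
Step 4: +3 fires, +3 burnt (F count now 3)
Step 5: +4 fires, +3 burnt (F count now 4)
Step 6: +5 fires, +4 burnt (F count now 5)
Step 7: +5 fires, +5 burnt (F count now 5)
Step 8: +1 fires, +5 burnt (F count now 1)
Step 9: +1 fires, +1 burnt (F count now 1)
Step 10: +0 fires, +1 burnt (F count now 0)
Fire out after step 10
Initially T: 27, now '.': 34
Total burnt (originally-T cells now '.'): 25

Answer: 25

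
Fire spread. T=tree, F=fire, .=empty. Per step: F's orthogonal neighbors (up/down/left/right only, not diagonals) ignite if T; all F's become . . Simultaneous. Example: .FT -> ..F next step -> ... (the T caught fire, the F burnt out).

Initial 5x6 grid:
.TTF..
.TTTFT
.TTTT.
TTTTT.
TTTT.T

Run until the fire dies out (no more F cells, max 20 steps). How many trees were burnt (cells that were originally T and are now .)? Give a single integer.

Step 1: +4 fires, +2 burnt (F count now 4)
Step 2: +4 fires, +4 burnt (F count now 4)
Step 3: +3 fires, +4 burnt (F count now 3)
Step 4: +3 fires, +3 burnt (F count now 3)
Step 5: +2 fires, +3 burnt (F count now 2)
Step 6: +2 fires, +2 burnt (F count now 2)
Step 7: +1 fires, +2 burnt (F count now 1)
Step 8: +0 fires, +1 burnt (F count now 0)
Fire out after step 8
Initially T: 20, now '.': 29
Total burnt (originally-T cells now '.'): 19

Answer: 19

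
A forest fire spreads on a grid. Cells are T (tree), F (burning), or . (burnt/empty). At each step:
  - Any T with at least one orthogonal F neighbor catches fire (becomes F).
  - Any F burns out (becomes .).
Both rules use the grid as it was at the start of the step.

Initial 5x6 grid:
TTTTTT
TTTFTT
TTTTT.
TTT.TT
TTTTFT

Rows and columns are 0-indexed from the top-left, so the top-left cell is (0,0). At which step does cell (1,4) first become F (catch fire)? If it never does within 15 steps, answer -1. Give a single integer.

Step 1: cell (1,4)='F' (+7 fires, +2 burnt)
  -> target ignites at step 1
Step 2: cell (1,4)='.' (+8 fires, +7 burnt)
Step 3: cell (1,4)='.' (+6 fires, +8 burnt)
Step 4: cell (1,4)='.' (+4 fires, +6 burnt)
Step 5: cell (1,4)='.' (+1 fires, +4 burnt)
Step 6: cell (1,4)='.' (+0 fires, +1 burnt)
  fire out at step 6

1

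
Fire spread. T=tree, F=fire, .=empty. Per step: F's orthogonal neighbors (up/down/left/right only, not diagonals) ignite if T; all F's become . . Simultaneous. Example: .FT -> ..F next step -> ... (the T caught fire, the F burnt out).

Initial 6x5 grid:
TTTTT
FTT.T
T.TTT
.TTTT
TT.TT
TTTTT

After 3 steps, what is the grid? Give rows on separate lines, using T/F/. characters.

Step 1: 3 trees catch fire, 1 burn out
  FTTTT
  .FT.T
  F.TTT
  .TTTT
  TT.TT
  TTTTT
Step 2: 2 trees catch fire, 3 burn out
  .FTTT
  ..F.T
  ..TTT
  .TTTT
  TT.TT
  TTTTT
Step 3: 2 trees catch fire, 2 burn out
  ..FTT
  ....T
  ..FTT
  .TTTT
  TT.TT
  TTTTT

..FTT
....T
..FTT
.TTTT
TT.TT
TTTTT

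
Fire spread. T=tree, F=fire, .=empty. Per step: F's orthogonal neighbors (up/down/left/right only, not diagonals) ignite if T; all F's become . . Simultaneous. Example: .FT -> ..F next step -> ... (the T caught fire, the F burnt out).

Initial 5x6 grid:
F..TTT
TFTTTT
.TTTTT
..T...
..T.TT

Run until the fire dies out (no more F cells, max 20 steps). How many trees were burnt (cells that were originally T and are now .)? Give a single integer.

Answer: 15

Derivation:
Step 1: +3 fires, +2 burnt (F count now 3)
Step 2: +2 fires, +3 burnt (F count now 2)
Step 3: +4 fires, +2 burnt (F count now 4)
Step 4: +4 fires, +4 burnt (F count now 4)
Step 5: +2 fires, +4 burnt (F count now 2)
Step 6: +0 fires, +2 burnt (F count now 0)
Fire out after step 6
Initially T: 17, now '.': 28
Total burnt (originally-T cells now '.'): 15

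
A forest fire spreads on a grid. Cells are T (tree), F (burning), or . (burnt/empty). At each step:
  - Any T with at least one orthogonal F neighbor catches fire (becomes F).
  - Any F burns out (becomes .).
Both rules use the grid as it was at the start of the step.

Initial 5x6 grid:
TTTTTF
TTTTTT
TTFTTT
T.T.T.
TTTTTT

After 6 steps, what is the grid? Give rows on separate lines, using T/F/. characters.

Step 1: 6 trees catch fire, 2 burn out
  TTTTF.
  TTFTTF
  TF.FTT
  T.F.T.
  TTTTTT
Step 2: 9 trees catch fire, 6 burn out
  TTFF..
  TF.FF.
  F...FF
  T...T.
  TTFTTT
Step 3: 6 trees catch fire, 9 burn out
  TF....
  F.....
  ......
  F...F.
  TF.FTT
Step 4: 3 trees catch fire, 6 burn out
  F.....
  ......
  ......
  ......
  F...FT
Step 5: 1 trees catch fire, 3 burn out
  ......
  ......
  ......
  ......
  .....F
Step 6: 0 trees catch fire, 1 burn out
  ......
  ......
  ......
  ......
  ......

......
......
......
......
......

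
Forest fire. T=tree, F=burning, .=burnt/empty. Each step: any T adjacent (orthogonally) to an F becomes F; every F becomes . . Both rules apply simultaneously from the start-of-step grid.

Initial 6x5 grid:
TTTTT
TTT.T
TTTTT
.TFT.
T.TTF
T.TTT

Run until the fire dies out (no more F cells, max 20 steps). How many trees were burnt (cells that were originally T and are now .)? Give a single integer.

Answer: 21

Derivation:
Step 1: +6 fires, +2 burnt (F count now 6)
Step 2: +5 fires, +6 burnt (F count now 5)
Step 3: +4 fires, +5 burnt (F count now 4)
Step 4: +4 fires, +4 burnt (F count now 4)
Step 5: +2 fires, +4 burnt (F count now 2)
Step 6: +0 fires, +2 burnt (F count now 0)
Fire out after step 6
Initially T: 23, now '.': 28
Total burnt (originally-T cells now '.'): 21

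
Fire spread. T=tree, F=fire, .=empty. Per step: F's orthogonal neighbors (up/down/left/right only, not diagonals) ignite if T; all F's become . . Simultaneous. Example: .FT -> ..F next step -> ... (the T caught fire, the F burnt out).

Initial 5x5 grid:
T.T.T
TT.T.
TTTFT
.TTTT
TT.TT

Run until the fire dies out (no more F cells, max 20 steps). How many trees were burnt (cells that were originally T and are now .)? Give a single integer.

Answer: 16

Derivation:
Step 1: +4 fires, +1 burnt (F count now 4)
Step 2: +4 fires, +4 burnt (F count now 4)
Step 3: +4 fires, +4 burnt (F count now 4)
Step 4: +2 fires, +4 burnt (F count now 2)
Step 5: +2 fires, +2 burnt (F count now 2)
Step 6: +0 fires, +2 burnt (F count now 0)
Fire out after step 6
Initially T: 18, now '.': 23
Total burnt (originally-T cells now '.'): 16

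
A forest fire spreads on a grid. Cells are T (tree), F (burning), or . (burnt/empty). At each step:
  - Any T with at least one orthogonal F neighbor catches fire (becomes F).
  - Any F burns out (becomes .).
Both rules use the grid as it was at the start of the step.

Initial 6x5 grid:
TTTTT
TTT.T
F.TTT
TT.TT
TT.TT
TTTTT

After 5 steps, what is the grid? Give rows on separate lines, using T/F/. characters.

Step 1: 2 trees catch fire, 1 burn out
  TTTTT
  FTT.T
  ..TTT
  FT.TT
  TT.TT
  TTTTT
Step 2: 4 trees catch fire, 2 burn out
  FTTTT
  .FT.T
  ..TTT
  .F.TT
  FT.TT
  TTTTT
Step 3: 4 trees catch fire, 4 burn out
  .FTTT
  ..F.T
  ..TTT
  ...TT
  .F.TT
  FTTTT
Step 4: 3 trees catch fire, 4 burn out
  ..FTT
  ....T
  ..FTT
  ...TT
  ...TT
  .FTTT
Step 5: 3 trees catch fire, 3 burn out
  ...FT
  ....T
  ...FT
  ...TT
  ...TT
  ..FTT

...FT
....T
...FT
...TT
...TT
..FTT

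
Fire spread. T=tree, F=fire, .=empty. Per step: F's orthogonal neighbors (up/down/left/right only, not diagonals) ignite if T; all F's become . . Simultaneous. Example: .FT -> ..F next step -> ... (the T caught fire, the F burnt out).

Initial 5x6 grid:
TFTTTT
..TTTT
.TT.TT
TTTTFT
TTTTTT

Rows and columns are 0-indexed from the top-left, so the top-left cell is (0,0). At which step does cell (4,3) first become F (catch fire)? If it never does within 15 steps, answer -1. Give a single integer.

Step 1: cell (4,3)='T' (+6 fires, +2 burnt)
Step 2: cell (4,3)='F' (+7 fires, +6 burnt)
  -> target ignites at step 2
Step 3: cell (4,3)='.' (+6 fires, +7 burnt)
Step 4: cell (4,3)='.' (+4 fires, +6 burnt)
Step 5: cell (4,3)='.' (+1 fires, +4 burnt)
Step 6: cell (4,3)='.' (+0 fires, +1 burnt)
  fire out at step 6

2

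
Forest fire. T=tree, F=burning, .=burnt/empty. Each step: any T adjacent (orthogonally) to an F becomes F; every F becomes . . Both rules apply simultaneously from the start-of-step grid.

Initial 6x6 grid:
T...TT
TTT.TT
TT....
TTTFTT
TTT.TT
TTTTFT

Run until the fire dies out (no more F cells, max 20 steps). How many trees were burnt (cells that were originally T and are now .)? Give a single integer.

Answer: 21

Derivation:
Step 1: +5 fires, +2 burnt (F count now 5)
Step 2: +5 fires, +5 burnt (F count now 5)
Step 3: +4 fires, +5 burnt (F count now 4)
Step 4: +4 fires, +4 burnt (F count now 4)
Step 5: +2 fires, +4 burnt (F count now 2)
Step 6: +1 fires, +2 burnt (F count now 1)
Step 7: +0 fires, +1 burnt (F count now 0)
Fire out after step 7
Initially T: 25, now '.': 32
Total burnt (originally-T cells now '.'): 21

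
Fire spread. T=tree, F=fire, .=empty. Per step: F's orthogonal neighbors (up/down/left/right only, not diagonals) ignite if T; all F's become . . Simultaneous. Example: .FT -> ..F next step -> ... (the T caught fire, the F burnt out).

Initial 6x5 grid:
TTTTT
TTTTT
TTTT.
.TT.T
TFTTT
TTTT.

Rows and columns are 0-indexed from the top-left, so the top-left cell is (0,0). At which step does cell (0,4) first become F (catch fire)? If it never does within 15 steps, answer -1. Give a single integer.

Step 1: cell (0,4)='T' (+4 fires, +1 burnt)
Step 2: cell (0,4)='T' (+5 fires, +4 burnt)
Step 3: cell (0,4)='T' (+5 fires, +5 burnt)
Step 4: cell (0,4)='T' (+5 fires, +5 burnt)
Step 5: cell (0,4)='T' (+3 fires, +5 burnt)
Step 6: cell (0,4)='T' (+2 fires, +3 burnt)
Step 7: cell (0,4)='F' (+1 fires, +2 burnt)
  -> target ignites at step 7
Step 8: cell (0,4)='.' (+0 fires, +1 burnt)
  fire out at step 8

7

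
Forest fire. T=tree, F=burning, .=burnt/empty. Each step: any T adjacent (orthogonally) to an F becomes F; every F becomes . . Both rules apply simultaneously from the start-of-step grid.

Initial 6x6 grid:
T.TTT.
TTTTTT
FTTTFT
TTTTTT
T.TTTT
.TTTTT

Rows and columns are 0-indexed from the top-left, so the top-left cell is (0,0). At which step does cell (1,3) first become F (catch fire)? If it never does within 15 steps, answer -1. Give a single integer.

Step 1: cell (1,3)='T' (+7 fires, +2 burnt)
Step 2: cell (1,3)='F' (+11 fires, +7 burnt)
  -> target ignites at step 2
Step 3: cell (1,3)='.' (+6 fires, +11 burnt)
Step 4: cell (1,3)='.' (+4 fires, +6 burnt)
Step 5: cell (1,3)='.' (+1 fires, +4 burnt)
Step 6: cell (1,3)='.' (+1 fires, +1 burnt)
Step 7: cell (1,3)='.' (+0 fires, +1 burnt)
  fire out at step 7

2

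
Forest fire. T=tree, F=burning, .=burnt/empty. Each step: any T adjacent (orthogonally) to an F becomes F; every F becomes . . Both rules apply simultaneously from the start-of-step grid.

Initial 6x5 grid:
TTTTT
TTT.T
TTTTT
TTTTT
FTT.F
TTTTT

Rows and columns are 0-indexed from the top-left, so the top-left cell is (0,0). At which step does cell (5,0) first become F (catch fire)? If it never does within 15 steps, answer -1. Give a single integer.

Step 1: cell (5,0)='F' (+5 fires, +2 burnt)
  -> target ignites at step 1
Step 2: cell (5,0)='.' (+7 fires, +5 burnt)
Step 3: cell (5,0)='.' (+6 fires, +7 burnt)
Step 4: cell (5,0)='.' (+4 fires, +6 burnt)
Step 5: cell (5,0)='.' (+3 fires, +4 burnt)
Step 6: cell (5,0)='.' (+1 fires, +3 burnt)
Step 7: cell (5,0)='.' (+0 fires, +1 burnt)
  fire out at step 7

1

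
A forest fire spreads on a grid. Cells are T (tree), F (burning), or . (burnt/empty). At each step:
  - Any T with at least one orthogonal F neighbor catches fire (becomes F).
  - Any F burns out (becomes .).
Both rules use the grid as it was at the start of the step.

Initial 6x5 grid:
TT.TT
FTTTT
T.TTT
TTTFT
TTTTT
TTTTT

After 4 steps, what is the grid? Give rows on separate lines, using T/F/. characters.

Step 1: 7 trees catch fire, 2 burn out
  FT.TT
  .FTTT
  F.TFT
  TTF.F
  TTTFT
  TTTTT
Step 2: 10 trees catch fire, 7 burn out
  .F.TT
  ..FFT
  ..F.F
  FF...
  TTF.F
  TTTFT
Step 3: 6 trees catch fire, 10 burn out
  ...FT
  ....F
  .....
  .....
  FF...
  TTF.F
Step 4: 3 trees catch fire, 6 burn out
  ....F
  .....
  .....
  .....
  .....
  FF...

....F
.....
.....
.....
.....
FF...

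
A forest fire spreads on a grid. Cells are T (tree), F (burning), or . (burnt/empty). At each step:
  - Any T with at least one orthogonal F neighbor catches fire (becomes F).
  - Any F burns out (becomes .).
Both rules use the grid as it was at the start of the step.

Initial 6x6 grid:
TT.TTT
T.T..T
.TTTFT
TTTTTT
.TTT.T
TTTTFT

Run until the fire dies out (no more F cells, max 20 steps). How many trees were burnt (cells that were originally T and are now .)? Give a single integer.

Answer: 24

Derivation:
Step 1: +5 fires, +2 burnt (F count now 5)
Step 2: +7 fires, +5 burnt (F count now 7)
Step 3: +6 fires, +7 burnt (F count now 6)
Step 4: +4 fires, +6 burnt (F count now 4)
Step 5: +2 fires, +4 burnt (F count now 2)
Step 6: +0 fires, +2 burnt (F count now 0)
Fire out after step 6
Initially T: 27, now '.': 33
Total burnt (originally-T cells now '.'): 24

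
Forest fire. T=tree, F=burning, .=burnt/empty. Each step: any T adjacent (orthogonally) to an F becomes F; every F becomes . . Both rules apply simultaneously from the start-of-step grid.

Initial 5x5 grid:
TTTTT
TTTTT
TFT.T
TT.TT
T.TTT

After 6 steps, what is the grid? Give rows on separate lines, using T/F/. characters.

Step 1: 4 trees catch fire, 1 burn out
  TTTTT
  TFTTT
  F.F.T
  TF.TT
  T.TTT
Step 2: 4 trees catch fire, 4 burn out
  TFTTT
  F.FTT
  ....T
  F..TT
  T.TTT
Step 3: 4 trees catch fire, 4 burn out
  F.FTT
  ...FT
  ....T
  ...TT
  F.TTT
Step 4: 2 trees catch fire, 4 burn out
  ...FT
  ....F
  ....T
  ...TT
  ..TTT
Step 5: 2 trees catch fire, 2 burn out
  ....F
  .....
  ....F
  ...TT
  ..TTT
Step 6: 1 trees catch fire, 2 burn out
  .....
  .....
  .....
  ...TF
  ..TTT

.....
.....
.....
...TF
..TTT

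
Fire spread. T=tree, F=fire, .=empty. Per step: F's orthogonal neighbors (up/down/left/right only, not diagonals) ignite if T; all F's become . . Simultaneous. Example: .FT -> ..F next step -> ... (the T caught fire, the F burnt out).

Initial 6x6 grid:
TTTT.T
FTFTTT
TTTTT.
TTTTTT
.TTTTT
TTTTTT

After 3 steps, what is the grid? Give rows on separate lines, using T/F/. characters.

Step 1: 6 trees catch fire, 2 burn out
  FTFT.T
  .F.FTT
  FTFTT.
  TTTTTT
  .TTTTT
  TTTTTT
Step 2: 7 trees catch fire, 6 burn out
  .F.F.T
  ....FT
  .F.FT.
  FTFTTT
  .TTTTT
  TTTTTT
Step 3: 5 trees catch fire, 7 burn out
  .....T
  .....F
  ....F.
  .F.FTT
  .TFTTT
  TTTTTT

.....T
.....F
....F.
.F.FTT
.TFTTT
TTTTTT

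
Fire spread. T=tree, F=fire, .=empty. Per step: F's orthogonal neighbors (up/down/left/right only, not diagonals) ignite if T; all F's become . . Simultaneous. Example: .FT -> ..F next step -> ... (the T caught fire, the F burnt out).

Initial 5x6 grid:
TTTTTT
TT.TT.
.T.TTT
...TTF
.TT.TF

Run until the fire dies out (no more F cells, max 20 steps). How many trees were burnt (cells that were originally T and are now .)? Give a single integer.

Step 1: +3 fires, +2 burnt (F count now 3)
Step 2: +2 fires, +3 burnt (F count now 2)
Step 3: +2 fires, +2 burnt (F count now 2)
Step 4: +2 fires, +2 burnt (F count now 2)
Step 5: +2 fires, +2 burnt (F count now 2)
Step 6: +1 fires, +2 burnt (F count now 1)
Step 7: +1 fires, +1 burnt (F count now 1)
Step 8: +2 fires, +1 burnt (F count now 2)
Step 9: +2 fires, +2 burnt (F count now 2)
Step 10: +0 fires, +2 burnt (F count now 0)
Fire out after step 10
Initially T: 19, now '.': 28
Total burnt (originally-T cells now '.'): 17

Answer: 17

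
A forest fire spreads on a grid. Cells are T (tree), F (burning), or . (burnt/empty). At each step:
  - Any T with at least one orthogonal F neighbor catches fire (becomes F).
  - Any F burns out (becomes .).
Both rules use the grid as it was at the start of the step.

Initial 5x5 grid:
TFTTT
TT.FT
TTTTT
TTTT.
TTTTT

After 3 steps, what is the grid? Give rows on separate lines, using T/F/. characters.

Step 1: 6 trees catch fire, 2 burn out
  F.FFT
  TF..F
  TTTFT
  TTTT.
  TTTTT
Step 2: 6 trees catch fire, 6 burn out
  ....F
  F....
  TFF.F
  TTTF.
  TTTTT
Step 3: 4 trees catch fire, 6 burn out
  .....
  .....
  F....
  TFF..
  TTTFT

.....
.....
F....
TFF..
TTTFT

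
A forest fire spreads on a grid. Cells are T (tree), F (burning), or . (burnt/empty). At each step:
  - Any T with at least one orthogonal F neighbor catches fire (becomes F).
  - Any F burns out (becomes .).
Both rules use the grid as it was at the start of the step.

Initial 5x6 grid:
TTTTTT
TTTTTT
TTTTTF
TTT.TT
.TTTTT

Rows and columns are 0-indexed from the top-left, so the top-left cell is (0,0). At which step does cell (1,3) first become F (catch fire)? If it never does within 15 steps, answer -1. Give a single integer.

Step 1: cell (1,3)='T' (+3 fires, +1 burnt)
Step 2: cell (1,3)='T' (+5 fires, +3 burnt)
Step 3: cell (1,3)='F' (+4 fires, +5 burnt)
  -> target ignites at step 3
Step 4: cell (1,3)='.' (+5 fires, +4 burnt)
Step 5: cell (1,3)='.' (+5 fires, +5 burnt)
Step 6: cell (1,3)='.' (+4 fires, +5 burnt)
Step 7: cell (1,3)='.' (+1 fires, +4 burnt)
Step 8: cell (1,3)='.' (+0 fires, +1 burnt)
  fire out at step 8

3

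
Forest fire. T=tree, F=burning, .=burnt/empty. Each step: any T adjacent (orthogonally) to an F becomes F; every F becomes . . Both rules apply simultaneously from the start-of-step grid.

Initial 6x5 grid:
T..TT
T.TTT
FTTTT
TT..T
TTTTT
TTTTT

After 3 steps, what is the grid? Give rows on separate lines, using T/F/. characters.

Step 1: 3 trees catch fire, 1 burn out
  T..TT
  F.TTT
  .FTTT
  FT..T
  TTTTT
  TTTTT
Step 2: 4 trees catch fire, 3 burn out
  F..TT
  ..TTT
  ..FTT
  .F..T
  FTTTT
  TTTTT
Step 3: 4 trees catch fire, 4 burn out
  ...TT
  ..FTT
  ...FT
  ....T
  .FTTT
  FTTTT

...TT
..FTT
...FT
....T
.FTTT
FTTTT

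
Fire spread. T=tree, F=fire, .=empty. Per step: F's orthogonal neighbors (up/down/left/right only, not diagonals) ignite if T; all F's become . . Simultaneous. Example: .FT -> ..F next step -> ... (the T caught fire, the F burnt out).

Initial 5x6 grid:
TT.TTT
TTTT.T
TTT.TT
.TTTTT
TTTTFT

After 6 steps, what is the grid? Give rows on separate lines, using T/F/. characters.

Step 1: 3 trees catch fire, 1 burn out
  TT.TTT
  TTTT.T
  TTT.TT
  .TTTFT
  TTTF.F
Step 2: 4 trees catch fire, 3 burn out
  TT.TTT
  TTTT.T
  TTT.FT
  .TTF.F
  TTF...
Step 3: 3 trees catch fire, 4 burn out
  TT.TTT
  TTTT.T
  TTT..F
  .TF...
  TF....
Step 4: 4 trees catch fire, 3 burn out
  TT.TTT
  TTTT.F
  TTF...
  .F....
  F.....
Step 5: 3 trees catch fire, 4 burn out
  TT.TTF
  TTFT..
  TF....
  ......
  ......
Step 6: 4 trees catch fire, 3 burn out
  TT.TF.
  TF.F..
  F.....
  ......
  ......

TT.TF.
TF.F..
F.....
......
......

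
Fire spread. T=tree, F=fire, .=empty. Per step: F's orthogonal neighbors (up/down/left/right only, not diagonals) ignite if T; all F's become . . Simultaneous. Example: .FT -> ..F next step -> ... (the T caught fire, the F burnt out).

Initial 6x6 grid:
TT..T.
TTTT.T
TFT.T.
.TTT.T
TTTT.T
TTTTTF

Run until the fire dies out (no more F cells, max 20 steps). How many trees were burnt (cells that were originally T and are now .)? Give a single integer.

Step 1: +6 fires, +2 burnt (F count now 6)
Step 2: +7 fires, +6 burnt (F count now 7)
Step 3: +8 fires, +7 burnt (F count now 8)
Step 4: +1 fires, +8 burnt (F count now 1)
Step 5: +0 fires, +1 burnt (F count now 0)
Fire out after step 5
Initially T: 25, now '.': 33
Total burnt (originally-T cells now '.'): 22

Answer: 22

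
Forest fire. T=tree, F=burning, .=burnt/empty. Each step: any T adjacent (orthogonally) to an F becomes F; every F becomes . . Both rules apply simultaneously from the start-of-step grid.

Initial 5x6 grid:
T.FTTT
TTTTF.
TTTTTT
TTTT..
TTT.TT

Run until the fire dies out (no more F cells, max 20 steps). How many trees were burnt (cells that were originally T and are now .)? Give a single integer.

Answer: 21

Derivation:
Step 1: +5 fires, +2 burnt (F count now 5)
Step 2: +5 fires, +5 burnt (F count now 5)
Step 3: +4 fires, +5 burnt (F count now 4)
Step 4: +4 fires, +4 burnt (F count now 4)
Step 5: +2 fires, +4 burnt (F count now 2)
Step 6: +1 fires, +2 burnt (F count now 1)
Step 7: +0 fires, +1 burnt (F count now 0)
Fire out after step 7
Initially T: 23, now '.': 28
Total burnt (originally-T cells now '.'): 21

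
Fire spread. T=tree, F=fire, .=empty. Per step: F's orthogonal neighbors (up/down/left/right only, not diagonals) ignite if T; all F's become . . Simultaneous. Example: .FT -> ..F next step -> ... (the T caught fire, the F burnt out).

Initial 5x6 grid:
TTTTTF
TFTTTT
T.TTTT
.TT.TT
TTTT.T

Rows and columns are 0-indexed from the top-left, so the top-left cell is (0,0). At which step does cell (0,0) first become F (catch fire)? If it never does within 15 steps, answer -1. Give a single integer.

Step 1: cell (0,0)='T' (+5 fires, +2 burnt)
Step 2: cell (0,0)='F' (+8 fires, +5 burnt)
  -> target ignites at step 2
Step 3: cell (0,0)='.' (+4 fires, +8 burnt)
Step 4: cell (0,0)='.' (+4 fires, +4 burnt)
Step 5: cell (0,0)='.' (+2 fires, +4 burnt)
Step 6: cell (0,0)='.' (+1 fires, +2 burnt)
Step 7: cell (0,0)='.' (+0 fires, +1 burnt)
  fire out at step 7

2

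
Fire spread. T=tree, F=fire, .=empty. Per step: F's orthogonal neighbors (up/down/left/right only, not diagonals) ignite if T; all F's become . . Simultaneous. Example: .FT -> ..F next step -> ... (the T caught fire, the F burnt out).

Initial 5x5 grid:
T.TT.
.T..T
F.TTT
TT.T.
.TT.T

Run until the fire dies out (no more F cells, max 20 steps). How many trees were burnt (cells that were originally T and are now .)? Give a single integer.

Answer: 4

Derivation:
Step 1: +1 fires, +1 burnt (F count now 1)
Step 2: +1 fires, +1 burnt (F count now 1)
Step 3: +1 fires, +1 burnt (F count now 1)
Step 4: +1 fires, +1 burnt (F count now 1)
Step 5: +0 fires, +1 burnt (F count now 0)
Fire out after step 5
Initially T: 14, now '.': 15
Total burnt (originally-T cells now '.'): 4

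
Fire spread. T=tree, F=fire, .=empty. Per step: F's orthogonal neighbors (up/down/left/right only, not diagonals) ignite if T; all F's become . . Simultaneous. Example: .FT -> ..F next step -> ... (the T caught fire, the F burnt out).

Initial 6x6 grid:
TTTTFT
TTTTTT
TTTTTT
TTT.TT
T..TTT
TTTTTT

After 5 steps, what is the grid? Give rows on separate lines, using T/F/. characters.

Step 1: 3 trees catch fire, 1 burn out
  TTTF.F
  TTTTFT
  TTTTTT
  TTT.TT
  T..TTT
  TTTTTT
Step 2: 4 trees catch fire, 3 burn out
  TTF...
  TTTF.F
  TTTTFT
  TTT.TT
  T..TTT
  TTTTTT
Step 3: 5 trees catch fire, 4 burn out
  TF....
  TTF...
  TTTF.F
  TTT.FT
  T..TTT
  TTTTTT
Step 4: 5 trees catch fire, 5 burn out
  F.....
  TF....
  TTF...
  TTT..F
  T..TFT
  TTTTTT
Step 5: 6 trees catch fire, 5 burn out
  ......
  F.....
  TF....
  TTF...
  T..F.F
  TTTTFT

......
F.....
TF....
TTF...
T..F.F
TTTTFT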